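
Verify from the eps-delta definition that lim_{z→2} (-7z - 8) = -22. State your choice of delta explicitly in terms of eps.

delta = eps/7

Fix eps > 0. We need delta > 0 so that 0 < |z − 2| < delta implies |(-7z - 8) + 22| < eps.
|(-7z - 8) + 22| = |-7z + 14| = 7|z − 2|.
So 7|z − 2| < eps exactly when |z − 2| < eps/7.
Choosing delta = eps/7 gives |(-7z - 8) + 22| = 7|z − 2| < eps whenever |z − 2| < delta.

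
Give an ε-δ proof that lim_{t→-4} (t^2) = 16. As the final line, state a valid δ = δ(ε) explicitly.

δ = min(1, ε/9)

Suppose ε > 0. We seek δ > 0 with 0 < |t + 4| < δ ⇒ |t^2 − 16| < ε.
Factor: t^2 − 16 = (t + 4)(t - 4), so |t^2 − 16| = |t + 4|·|t - 4|.
Impose δ ≤ 1 so that |t| < 5; then |t - 4| ≤ 9.
Hence |t^2 − 16| ≤ 9|t + 4|, which is < ε once |t + 4| < ε/9.
Take δ = min(1, ε/9). If 0 < |t + 4| < δ then both bounds hold and |t^2 − 16| ≤ 9|t + 4| < 9·(ε/9) = ε.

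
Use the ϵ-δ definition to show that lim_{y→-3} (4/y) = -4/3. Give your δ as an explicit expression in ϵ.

δ = min(3/2, (9/8)ϵ)

Suppose ϵ > 0. We seek δ > 0 such that 0 < |y + 3| < δ implies |4/y + 4/3| < ϵ.
|4/y + 4/3| = 4·|-3 − y|/(3·|y|) = 4|y + 3|/(3|y|).
Restrict δ ≤ 3/2. Then |y + 3| < 3/2 gives |y| > 3/2, so 3|y| > 9/2.
Then |4/y + 4/3| < 4|y + 3|/(9/2), which is < ϵ when |y + 3| < (9/8)ϵ.
Take δ = min(3/2, (9/8)ϵ). Then 0 < |y + 3| < δ gives both |y + 3| < 3/2 and |y + 3| < (9/8)ϵ, so |4/y + 4/3| < ϵ.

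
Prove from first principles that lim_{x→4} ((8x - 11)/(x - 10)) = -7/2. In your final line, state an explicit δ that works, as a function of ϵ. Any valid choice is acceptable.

Let ϵ > 0. We want δ > 0 with 0 < |x − 4| < δ ⇒ |(8x - 11)/(x - 10) + 7/2| < ϵ.
Combining over a common denominator, (8x - 11)/(x - 10) + 7/2 = [(8x - 11)·(-6) − 21·(x - 10)] / [(-6)·(x - 10)] = -69(x − 4) / ((-6)(x - 10)).
So |(8x - 11)/(x - 10) + 7/2| = 69|x − 4| / (6·|x − 10|).
Restrict δ ≤ 3. Then |x − 4| < 3 gives |x − 10| = |(x − 4) + (-6)| ≥ 6 − 3 = 3.
Hence |(8x - 11)/(x - 10) + 7/2| < 69|x − 4|/(6·3) = (23/6)|x − 4|, which is < ϵ once |x − 4| < (6/23)ϵ.
Take δ = min(3, (6/23)ϵ). Then 0 < |x − 4| < δ forces both bounds, so |(8x - 11)/(x - 10) + 7/2| < ϵ.

δ = min(3, (6/23)ϵ)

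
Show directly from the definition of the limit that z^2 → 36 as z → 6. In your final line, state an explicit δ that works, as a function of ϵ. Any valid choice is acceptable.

δ = min(1, ϵ/13)

Let ϵ > 0. We seek δ > 0 with 0 < |z − 6| < δ ⇒ |z^2 − 36| < ϵ.
Factor: z^2 − 36 = (z − 6)(z + 6), so |z^2 − 36| = |z − 6|·|z + 6|.
Impose δ ≤ 1 so that |z| < 7; then |z + 6| ≤ 13.
Hence |z^2 − 36| ≤ 13|z − 6|, which is < ϵ once |z − 6| < ϵ/13.
Take δ = min(1, ϵ/13). If 0 < |z − 6| < δ then both bounds hold and |z^2 − 36| ≤ 13|z − 6| < 13·(ϵ/13) = ϵ.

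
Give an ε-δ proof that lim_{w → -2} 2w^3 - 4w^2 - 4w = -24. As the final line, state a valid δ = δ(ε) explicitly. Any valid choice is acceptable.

Suppose ε > 0. We want δ > 0 such that 0 < |w + 2| < δ implies |(2w^3 - 4w^2 - 4w) + 24| < ε.
(2w^3 - 4w^2 - 4w) + 24 = 2w^3 - 4w^2 - 4w + 24 = (w + 2)(2w^2 - 8w + 12).
So |(2w^3 - 4w^2 - 4w) + 24| = |w + 2|·|2w^2 - 8w + 12|.
Assume first that |w + 2| < 2, so |w| < 4. Then |2w^2 - 8w + 12| ≤ 2·4^2 + 8·4 + 12 = 76.
Hence |(2w^3 - 4w^2 - 4w) + 24| ≤ 76|w + 2| < ε provided |w + 2| < ε/76.
Choosing δ = min(2, ε/76) ensures both conditions, hence |(2w^3 - 4w^2 - 4w) + 24| < ε.

δ = min(2, ε/76)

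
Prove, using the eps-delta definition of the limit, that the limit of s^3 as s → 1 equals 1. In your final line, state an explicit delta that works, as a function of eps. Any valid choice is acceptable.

delta = min(2, eps/13)

Suppose eps > 0. We seek delta > 0 with 0 < |s − 1| < delta ⇒ |s^3 − 1| < eps.
Factor: s^3 − 1 = (s − 1)(s^2 + s + 1), so |s^3 − 1| = |s − 1|·|s^2 + s + 1|.
Impose delta ≤ 2 so that |s| < 3; then |s^2 + s + 1| ≤ 13.
Hence |s^3 − 1| ≤ 13|s − 1|, which is < eps once |s − 1| < eps/13.
Take delta = min(2, eps/13). If 0 < |s − 1| < delta then both bounds hold and |s^3 − 1| ≤ 13|s − 1| < 13·(eps/13) = eps.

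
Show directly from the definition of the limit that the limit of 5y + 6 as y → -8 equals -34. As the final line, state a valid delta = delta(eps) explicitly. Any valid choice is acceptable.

Suppose eps > 0. We need delta > 0 so that 0 < |y + 8| < delta implies |(5y + 6) + 34| < eps.
|(5y + 6) + 34| = |5y + 40| = 5|y + 8|.
So 5|y + 8| < eps exactly when |y + 8| < eps/5.
Choosing delta = eps/5 gives |(5y + 6) + 34| = 5|y + 8| < eps whenever |y + 8| < delta.

delta = eps/5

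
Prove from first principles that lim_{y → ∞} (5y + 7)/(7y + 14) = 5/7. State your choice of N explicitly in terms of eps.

N = (3/7)/eps

Fix eps > 0. We seek N > 0 such that y > N implies |(5y + 7)/(7y + 14) − (5/7)| < eps.
(5y + 7)/(7y + 14) − (5/7) = (7(5y + 7) − 5(7y + 14)) / (7(7y + 14)) = -21/(7(7y + 14)).
For y > 0 we have 7y + 14 > 7y, so |(5y + 7)/(7y + 14) − (5/7)| = 21/(7(7y + 14)) < 21/(7·7y) = (3/7)/y.
Thus |(5y + 7)/(7y + 14) − (5/7)| < eps whenever y > (3/7)/eps.
Take N = (3/7)/eps. If y > N then |(5y + 7)/(7y + 14) − (5/7)| < (3/7)/y < eps.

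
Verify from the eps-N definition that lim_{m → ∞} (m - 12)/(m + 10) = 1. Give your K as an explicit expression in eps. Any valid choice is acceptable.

Fix eps > 0. For m ≥ 1, |(m - 12)/(m + 10) − 1| = |-22|/((m + 10)) = 22/((m + 10)).
Since m + 10 ≥ m for m ≥ 1, this is ≤ 22/(m) = 22/m.
So |(m - 12)/(m + 10) − 1| < eps whenever m > 22/eps.
Take K = 22/eps. If m > K then |(m - 12)/(m + 10) − 1| ≤ 22/m < eps.

K = 22/eps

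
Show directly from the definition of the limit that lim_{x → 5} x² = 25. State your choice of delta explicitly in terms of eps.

delta = min(2, eps/12)

Suppose eps > 0. We seek delta > 0 with 0 < |x − 5| < delta ⇒ |x² − 25| < eps.
Factor: x² − 25 = (x − 5)(x + 5), so |x² − 25| = |x − 5|·|x + 5|.
Restrict delta ≤ 2. Then |x − 5| < 2 gives |x| < 7, so by the triangle inequality |x + 5| ≤ 7 + 5 = 12.
Hence |x² − 25| ≤ 12|x − 5|, which is < eps once |x − 5| < eps/12.
Take delta = min(2, eps/12). If 0 < |x − 5| < delta then both bounds hold and |x² − 25| ≤ 12|x − 5| < 12·(eps/12) = eps.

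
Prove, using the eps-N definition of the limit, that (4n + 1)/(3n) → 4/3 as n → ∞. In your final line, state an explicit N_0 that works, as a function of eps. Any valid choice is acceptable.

Suppose eps > 0. For n ≥ 1, |(4n + 1)/(3n) − (4/3)| = |3|/(3(3n)) = 3/(3(3n)).
Since 3n ≥ 3n for n ≥ 1, this is ≤ 3/(3·3n) = (1/3)/n.
So |(4n + 1)/(3n) − (4/3)| < eps whenever n > (1/3)/eps.
Take N_0 = (1/3)/eps. If n > N_0 then |(4n + 1)/(3n) − (4/3)| ≤ (1/3)/n < eps.

N_0 = (1/3)/eps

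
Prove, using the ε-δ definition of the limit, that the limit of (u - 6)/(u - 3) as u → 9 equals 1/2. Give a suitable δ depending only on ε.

Let ε > 0. We want δ > 0 with 0 < |u − 9| < δ ⇒ |(u - 6)/(u - 3) − (1/2)| < ε.
Combining over a common denominator, (u - 6)/(u - 3) − (1/2) = [(u - 6)·6 − 3·(u - 3)] / [6·(u - 3)] = 3(u − 9) / (6(u - 3)).
So |(u - 6)/(u - 3) − (1/2)| = 3|u − 9| / (6·|u − 3|).
Require δ ≤ 3, so |u − 3| ≥ |6| − |u − 9| > 6 − 3 = 3.
Hence |(u - 6)/(u - 3) − (1/2)| < 3|u − 9|/(6·3) = (1/6)|u − 9|, which is < ε once |u − 9| < 6ε.
Take δ = min(3, 6ε). Then 0 < |u − 9| < δ forces both bounds, so |(u - 6)/(u - 3) − (1/2)| < ε.

δ = min(3, 6ε)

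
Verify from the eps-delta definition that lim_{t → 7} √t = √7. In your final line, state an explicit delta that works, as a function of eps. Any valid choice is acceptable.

delta = min(7, √7·eps)

Fix eps > 0. We want delta > 0 such that 0 < |t − 7| < delta implies |√t − √7| < eps.
Rationalise: √t − √7 = (t − 7)/(√t + √7), so |√t − √7| = |t − 7|/(√t + √7).
Restrict delta ≤ 7 so that |t − 7| < 7 forces t > 0, and then √t + √7 > √7.
Hence |√t − √7| < |t − 7|/√7, which is < eps once |t − 7| < √7·eps.
Take delta = min(7, √7·eps). If 0 < |t − 7| < delta then t > 0 and |√t − √7| < |t − 7|/√7 < eps.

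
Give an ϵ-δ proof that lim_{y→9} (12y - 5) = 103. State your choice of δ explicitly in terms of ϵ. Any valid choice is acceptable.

Let ϵ > 0. We need δ > 0 so that 0 < |y − 9| < δ implies |(12y - 5) − 103| < ϵ.
Since (12y - 5) − 103 = 12(y − 9), we have |(12y - 5) − 103| = 12|y − 9|.
So 12|y − 9| < ϵ exactly when |y − 9| < ϵ/12.
Take δ = ϵ/12. If 0 < |y − 9| < δ then |(12y - 5) − 103| = 12|y − 9| < 12·(ϵ/12) = ϵ.

δ = ϵ/12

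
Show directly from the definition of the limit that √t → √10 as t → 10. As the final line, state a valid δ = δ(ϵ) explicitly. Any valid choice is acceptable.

Let ϵ > 0. We want δ > 0 such that 0 < |t − 10| < δ implies |√t − √10| < ϵ.
Multiplying by the conjugate, |√t − √10| = |t − 10|/(√t + √10).
Restrict δ ≤ 10 so that |t − 10| < 10 forces t > 0, and then √t + √10 > √10.
Hence |√t − √10| < |t − 10|/√10, which is < ϵ once |t − 10| < √10·ϵ.
Take δ = min(10, √10·ϵ). If 0 < |t − 10| < δ then t > 0 and |√t − √10| < |t − 10|/√10 < ϵ.

δ = min(10, √10·ϵ)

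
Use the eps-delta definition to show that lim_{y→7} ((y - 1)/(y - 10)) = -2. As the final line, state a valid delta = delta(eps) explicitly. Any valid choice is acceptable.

delta = min(3/2, (1/2)eps)

Let eps > 0. We want delta > 0 with 0 < |y − 7| < delta ⇒ |(y - 1)/(y - 10) + 2| < eps.
Combining over a common denominator, (y - 1)/(y - 10) + 2 = [(y - 1)·(-3) − 6·(y - 10)] / [(-3)·(y - 10)] = -9(y − 7) / ((-3)(y - 10)).
So |(y - 1)/(y - 10) + 2| = 9|y − 7| / (3·|y − 10|).
Restrict delta ≤ 3/2. Then |y − 7| < 3/2 gives |y − 10| = |(y − 7) + (-3)| ≥ 3 − 3/2 = 3/2.
Hence |(y - 1)/(y - 10) + 2| < 9|y − 7|/(3·(3/2)) = 2|y − 7|, which is < eps once |y − 7| < (1/2)eps.
Take delta = min(3/2, (1/2)eps). Then 0 < |y − 7| < delta forces both bounds, so |(y - 1)/(y - 10) + 2| < eps.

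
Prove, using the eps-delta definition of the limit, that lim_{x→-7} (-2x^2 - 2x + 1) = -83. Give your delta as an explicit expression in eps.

Let eps > 0. We want delta > 0 such that 0 < |x + 7| < delta implies |(-2x^2 - 2x + 1) + 83| < eps.
(-2x^2 - 2x + 1) + 83 = -2x^2 - 2x + 84 = (x + 7)(-2x + 12).
So |(-2x^2 - 2x + 1) + 83| = |x + 7|·|-2x + 12|.
Require delta ≤ 1. Then |x + 7| < 1 gives |x| < 8, and by the triangle inequality |-2x + 12| ≤ 2·8 + 12 = 28.
Hence |(-2x^2 - 2x + 1) + 83| ≤ 28|x + 7| < eps provided |x + 7| < eps/28.
Take delta = min(1, eps/28). Then 0 < |x + 7| < delta gives both |x + 7| < 1 and |x + 7| < eps/28, so |(-2x^2 - 2x + 1) + 83| < eps.

delta = min(1, eps/28)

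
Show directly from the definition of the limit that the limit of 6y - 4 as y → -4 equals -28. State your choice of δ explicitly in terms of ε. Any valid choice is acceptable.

δ = ε/6

Suppose ε > 0. We need δ > 0 so that 0 < |y + 4| < δ implies |(6y - 4) + 28| < ε.
Since (6y - 4) + 28 = 6(y + 4), we have |(6y - 4) + 28| = 6|y + 4|.
Thus it suffices that |y + 4| < ε/6.
Choosing δ = ε/6 gives |(6y - 4) + 28| = 6|y + 4| < ε whenever |y + 4| < δ.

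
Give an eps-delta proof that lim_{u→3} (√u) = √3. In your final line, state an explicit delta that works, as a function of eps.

delta = min(3, √3·eps)

Let eps > 0 be given. We want delta > 0 such that 0 < |u − 3| < delta implies |√u − √3| < eps.
Multiplying by the conjugate, |√u − √3| = |u − 3|/(√u + √3).
Restrict delta ≤ 3 so that |u − 3| < 3 forces u > 0, and then √u + √3 > √3.
Hence |√u − √3| < |u − 3|/√3, which is < eps once |u − 3| < √3·eps.
Take delta = min(3, √3·eps). If 0 < |u − 3| < delta then u > 0 and |√u − √3| < |u − 3|/√3 < eps.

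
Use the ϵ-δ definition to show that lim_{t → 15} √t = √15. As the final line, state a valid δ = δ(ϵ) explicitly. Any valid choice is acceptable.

Let ϵ > 0 be given. We want δ > 0 such that 0 < |t − 15| < δ implies |√t − √15| < ϵ.
Rationalise: √t − √15 = (t − 15)/(√t + √15), so |√t − √15| = |t − 15|/(√t + √15).
Restrict δ ≤ 15 so that |t − 15| < 15 forces t > 0, and then √t + √15 > √15.
Hence |√t − √15| < |t − 15|/√15, which is < ϵ once |t − 15| < √15·ϵ.
Take δ = min(15, √15·ϵ). If 0 < |t − 15| < δ then t > 0 and |√t − √15| < |t − 15|/√15 < ϵ.

δ = min(15, √15·ϵ)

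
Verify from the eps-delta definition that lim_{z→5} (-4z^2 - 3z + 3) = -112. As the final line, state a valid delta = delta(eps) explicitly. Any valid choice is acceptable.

delta = min(1, eps/47)

Fix eps > 0. We want delta > 0 such that 0 < |z − 5| < delta implies |(-4z^2 - 3z + 3) + 112| < eps.
(-4z^2 - 3z + 3) + 112 = -4z^2 - 3z + 115 = (z − 5)(-4z - 23).
So |(-4z^2 - 3z + 3) + 112| = |z − 5|·|-4z - 23|.
Assume first that |z − 5| < 1, so |z| < 6. Then |-4z - 23| ≤ 4·6 + 23 = 47.
Hence |(-4z^2 - 3z + 3) + 112| ≤ 47|z − 5| < eps provided |z − 5| < eps/47.
Choosing delta = min(1, eps/47) ensures both conditions, hence |(-4z^2 - 3z + 3) + 112| < eps.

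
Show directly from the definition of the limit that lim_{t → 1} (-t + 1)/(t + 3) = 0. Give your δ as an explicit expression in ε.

Let ε > 0. We want δ > 0 with 0 < |t − 1| < δ ⇒ |(-t + 1)/(t + 3) − 0| < ε.
Combining over a common denominator, (-t + 1)/(t + 3) − 0 = [(-t + 1)·4 − 0·(t + 3)] / [4·(t + 3)] = -4(t − 1) / (4(t + 3)).
So |(-t + 1)/(t + 3) − 0| = 4|t − 1| / (4·|t + 3|).
Restrict δ ≤ 2. Then |t − 1| < 2 gives |t + 3| = |(t − 1) + 4| ≥ 4 − 2 = 2.
Hence |(-t + 1)/(t + 3) − 0| < 4|t − 1|/(4·2) = (1/2)|t − 1|, which is < ε once |t − 1| < 2ε.
Take δ = min(2, 2ε). Then 0 < |t − 1| < δ forces both bounds, so |(-t + 1)/(t + 3) − 0| < ε.

δ = min(2, 2ε)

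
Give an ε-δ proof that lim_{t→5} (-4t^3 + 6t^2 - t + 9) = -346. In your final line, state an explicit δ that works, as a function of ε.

Fix ε > 0. We want δ > 0 such that 0 < |t − 5| < δ implies |(-4t^3 + 6t^2 - t + 9) + 346| < ε.
(-4t^3 + 6t^2 - t + 9) + 346 = -4t^3 + 6t^2 - t + 355 = (t − 5)(-4t^2 - 14t - 71).
So |(-4t^3 + 6t^2 - t + 9) + 346| = |t − 5|·|-4t^2 - 14t - 71|.
Assume first that |t − 5| < 1, so |t| < 6. Then |-4t^2 - 14t - 71| ≤ 4·6^2 + 14·6 + 71 = 299.
Hence |(-4t^3 + 6t^2 - t + 9) + 346| ≤ 299|t − 5| < ε provided |t − 5| < ε/299.
Take δ = min(1, ε/299). Then 0 < |t − 5| < δ gives both |t − 5| < 1 and |t − 5| < ε/299, so |(-4t^3 + 6t^2 - t + 9) + 346| < ε.

δ = min(1, ε/299)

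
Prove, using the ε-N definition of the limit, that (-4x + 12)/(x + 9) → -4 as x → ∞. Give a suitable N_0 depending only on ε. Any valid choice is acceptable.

Let ε > 0 be given. We seek N_0 > 0 such that x > N_0 implies |(-4x + 12)/(x + 9) + 4| < ε.
(-4x + 12)/(x + 9) + 4 = ((-4x + 12) − (-4)(x + 9)) / ((x + 9)) = 48/((x + 9)).
For x > 0 we have x + 9 > x, so |(-4x + 12)/(x + 9) + 4| = 48/((x + 9)) < 48/(x) = 48/x.
Thus |(-4x + 12)/(x + 9) + 4| < ε whenever x > 48/ε.
Take N_0 = 48/ε. If x > N_0 then |(-4x + 12)/(x + 9) + 4| < 48/x < ε.

N_0 = 48/ε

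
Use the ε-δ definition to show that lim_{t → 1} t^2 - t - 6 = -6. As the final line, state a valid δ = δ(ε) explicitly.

δ = min(2, ε/3)

Fix ε > 0. We want δ > 0 such that 0 < |t − 1| < δ implies |(t^2 - t - 6) + 6| < ε.
(t^2 - t - 6) + 6 = t^2 - t = (t − 1)(t).
So |(t^2 - t - 6) + 6| = |t − 1|·|t|.
Assume first that |t − 1| < 2, so |t| < 3. Then |t| ≤ 3 = 3.
Hence |(t^2 - t - 6) + 6| ≤ 3|t − 1| < ε provided |t − 1| < ε/3.
Take δ = min(2, ε/3). Then 0 < |t − 1| < δ gives both |t − 1| < 2 and |t − 1| < ε/3, so |(t^2 - t - 6) + 6| < ε.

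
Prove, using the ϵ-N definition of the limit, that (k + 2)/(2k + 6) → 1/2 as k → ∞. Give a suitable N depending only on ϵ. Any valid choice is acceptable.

N = (1/2)/ϵ

Let ϵ > 0 be given. For k ≥ 1, |(k + 2)/(2k + 6) − (1/2)| = |-2|/(2(2k + 6)) = 2/(2(2k + 6)).
Since 2k + 6 ≥ 2k for k ≥ 1, this is ≤ 2/(2·2k) = (1/2)/k.
So |(k + 2)/(2k + 6) − (1/2)| < ϵ whenever k > (1/2)/ϵ.
Take N = (1/2)/ϵ. If k > N then |(k + 2)/(2k + 6) − (1/2)| ≤ (1/2)/k < ϵ.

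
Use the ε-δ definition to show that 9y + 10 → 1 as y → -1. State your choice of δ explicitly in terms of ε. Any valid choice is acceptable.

δ = ε/9

Let ε > 0 be given. We need δ > 0 so that 0 < |y + 1| < δ implies |(9y + 10) − 1| < ε.
|(9y + 10) − 1| = |9y + 9| = 9|y + 1|.
Thus it suffices that |y + 1| < ε/9.
Choosing δ = ε/9 gives |(9y + 10) − 1| = 9|y + 1| < ε whenever |y + 1| < δ.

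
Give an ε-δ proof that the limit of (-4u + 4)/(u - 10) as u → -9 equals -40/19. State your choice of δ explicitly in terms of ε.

δ = min(19/2, (361/72)ε)

Suppose ε > 0. We want δ > 0 with 0 < |u + 9| < δ ⇒ |(-4u + 4)/(u - 10) + 40/19| < ε.
Combining over a common denominator, (-4u + 4)/(u - 10) + 40/19 = [(-4u + 4)·(-19) − 40·(u - 10)] / [(-19)·(u - 10)] = 36(u + 9) / ((-19)(u - 10)).
So |(-4u + 4)/(u - 10) + 40/19| = 36|u + 9| / (19·|u − 10|).
Restrict δ ≤ 19/2. Then |u + 9| < 19/2 gives |u − 10| = |(u + 9) + (-19)| ≥ 19 − 19/2 = 19/2.
Hence |(-4u + 4)/(u - 10) + 40/19| < 36|u + 9|/(19·(19/2)) = (72/361)|u + 9|, which is < ε once |u + 9| < (361/72)ε.
Take δ = min(19/2, (361/72)ε). Then 0 < |u + 9| < δ forces both bounds, so |(-4u + 4)/(u - 10) + 40/19| < ε.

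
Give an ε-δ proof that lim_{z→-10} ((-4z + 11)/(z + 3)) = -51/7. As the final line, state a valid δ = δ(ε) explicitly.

δ = min(7/2, (49/46)ε)

Let ε > 0 be given. We want δ > 0 with 0 < |z + 10| < δ ⇒ |(-4z + 11)/(z + 3) + 51/7| < ε.
Combining over a common denominator, (-4z + 11)/(z + 3) + 51/7 = [(-4z + 11)·(-7) − 51·(z + 3)] / [(-7)·(z + 3)] = -23(z + 10) / ((-7)(z + 3)).
So |(-4z + 11)/(z + 3) + 51/7| = 23|z + 10| / (7·|z + 3|).
Restrict δ ≤ 7/2. Then |z + 10| < 7/2 gives |z + 3| = |(z + 10) + (-7)| ≥ 7 − 7/2 = 7/2.
Hence |(-4z + 11)/(z + 3) + 51/7| < 23|z + 10|/(7·(7/2)) = (46/49)|z + 10|, which is < ε once |z + 10| < (49/46)ε.
Take δ = min(7/2, (49/46)ε). Then 0 < |z + 10| < δ forces both bounds, so |(-4z + 11)/(z + 3) + 51/7| < ε.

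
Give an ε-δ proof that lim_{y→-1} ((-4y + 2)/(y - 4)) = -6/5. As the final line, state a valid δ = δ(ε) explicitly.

Suppose ε > 0. We want δ > 0 with 0 < |y + 1| < δ ⇒ |(-4y + 2)/(y - 4) + 6/5| < ε.
Combining over a common denominator, (-4y + 2)/(y - 4) + 6/5 = [(-4y + 2)·(-5) − 6·(y - 4)] / [(-5)·(y - 4)] = 14(y + 1) / ((-5)(y - 4)).
So |(-4y + 2)/(y - 4) + 6/5| = 14|y + 1| / (5·|y − 4|).
Restrict δ ≤ 5/2. Then |y + 1| < 5/2 gives |y − 4| = |(y + 1) + (-5)| ≥ 5 − 5/2 = 5/2.
Hence |(-4y + 2)/(y - 4) + 6/5| < 14|y + 1|/(5·(5/2)) = (28/25)|y + 1|, which is < ε once |y + 1| < (25/28)ε.
Take δ = min(5/2, (25/28)ε). Then 0 < |y + 1| < δ forces both bounds, so |(-4y + 2)/(y - 4) + 6/5| < ε.

δ = min(5/2, (25/28)ε)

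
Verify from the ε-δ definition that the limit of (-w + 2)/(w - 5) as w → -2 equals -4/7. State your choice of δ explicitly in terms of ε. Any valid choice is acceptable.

Let ε > 0. We want δ > 0 with 0 < |w + 2| < δ ⇒ |(-w + 2)/(w - 5) + 4/7| < ε.
Combining over a common denominator, (-w + 2)/(w - 5) + 4/7 = [(-w + 2)·(-7) − 4·(w - 5)] / [(-7)·(w - 5)] = 3(w + 2) / ((-7)(w - 5)).
So |(-w + 2)/(w - 5) + 4/7| = 3|w + 2| / (7·|w − 5|).
Restrict δ ≤ 7/2. Then |w + 2| < 7/2 gives |w − 5| = |(w + 2) + (-7)| ≥ 7 − 7/2 = 7/2.
Hence |(-w + 2)/(w - 5) + 4/7| < 3|w + 2|/(7·(7/2)) = (6/49)|w + 2|, which is < ε once |w + 2| < (49/6)ε.
Take δ = min(7/2, (49/6)ε). Then 0 < |w + 2| < δ forces both bounds, so |(-w + 2)/(w - 5) + 4/7| < ε.

δ = min(7/2, (49/6)ε)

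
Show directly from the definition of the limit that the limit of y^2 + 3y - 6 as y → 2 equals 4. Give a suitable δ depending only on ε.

δ = min(2, ε/9)

Let ε > 0 be given. We want δ > 0 such that 0 < |y − 2| < δ implies |(y^2 + 3y - 6) − 4| < ε.
(y^2 + 3y - 6) − 4 = y^2 + 3y - 10 = (y − 2)(y + 5).
So |(y^2 + 3y - 6) − 4| = |y − 2|·|y + 5|.
Require δ ≤ 2. Then |y − 2| < 2 gives |y| < 4, and by the triangle inequality |y + 5| ≤ 4 + 5 = 9.
Hence |(y^2 + 3y - 6) − 4| ≤ 9|y − 2| < ε provided |y − 2| < ε/9.
Take δ = min(2, ε/9). Then 0 < |y − 2| < δ gives both |y − 2| < 2 and |y − 2| < ε/9, so |(y^2 + 3y - 6) − 4| < ε.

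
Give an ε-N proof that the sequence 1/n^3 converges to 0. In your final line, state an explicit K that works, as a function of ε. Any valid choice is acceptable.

Suppose ε > 0. For n ≥ 1, |1/n^3 − 0| = 1/n^3.
1/n^3 < ε ⇔ n^3 > 1/ε ⇔ n > (1/ε)^{1/3}.
Take K = (1/ε)^{1/3}. Then n > K implies 1/n^3 < ε.

K = (1/ε)^{1/3}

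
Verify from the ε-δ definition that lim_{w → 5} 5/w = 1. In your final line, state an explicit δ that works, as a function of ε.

Fix ε > 0. We seek δ > 0 such that 0 < |w − 5| < δ implies |5/w − 1| < ε.
|5/w − 1| = 5·|5 − w|/(5·|w|) = 5|w − 5|/(5|w|).
Require δ ≤ 5/2 so that |w| > 5 − 5/2 = 5/2, hence 5|w| > 25/2.
Then |5/w − 1| < 5|w − 5|/(25/2), which is < ε when |w − 5| < (5/2)ε.
Take δ = min(5/2, (5/2)ε). Then 0 < |w − 5| < δ gives both |w − 5| < 5/2 and |w − 5| < (5/2)ε, so |5/w − 1| < ε.

δ = min(5/2, (5/2)ε)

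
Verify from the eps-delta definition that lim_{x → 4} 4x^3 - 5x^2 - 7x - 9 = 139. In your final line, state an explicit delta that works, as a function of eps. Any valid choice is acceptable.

Suppose eps > 0. We want delta > 0 such that 0 < |x − 4| < delta implies |(4x^3 - 5x^2 - 7x - 9) − 139| < eps.
(4x^3 - 5x^2 - 7x - 9) − 139 = 4x^3 - 5x^2 - 7x - 148 = (x − 4)(4x^2 + 11x + 37).
So |(4x^3 - 5x^2 - 7x - 9) − 139| = |x − 4|·|4x^2 + 11x + 37|.
Assume first that |x − 4| < 1, so |x| < 5. Then |4x^2 + 11x + 37| ≤ 4·5^2 + 11·5 + 37 = 192.
Hence |(4x^3 - 5x^2 - 7x - 9) − 139| ≤ 192|x − 4| < eps provided |x − 4| < eps/192.
Take delta = min(1, eps/192). Then 0 < |x − 4| < delta gives both |x − 4| < 1 and |x − 4| < eps/192, so |(4x^3 - 5x^2 - 7x - 9) − 139| < eps.

delta = min(1, eps/192)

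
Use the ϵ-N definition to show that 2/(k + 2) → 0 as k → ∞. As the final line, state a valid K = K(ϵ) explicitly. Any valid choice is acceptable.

Let ϵ > 0. For k ≥ 1, |2/(k + 2) − 0| = 2/(k + 2) ≤ 2/k.
We need 2/k < ϵ, i.e. k > 2/ϵ.
Take K = 2/ϵ. If k > K then |2/(k + 2)| ≤ 2/k < ϵ.

K = 2/ϵ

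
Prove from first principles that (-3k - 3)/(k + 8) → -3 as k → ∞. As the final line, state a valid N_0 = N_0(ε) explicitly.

N_0 = 21/ε

Fix ε > 0. For k ≥ 1, |(-3k - 3)/(k + 8) + 3| = |21|/((k + 8)) = 21/((k + 8)).
Since k + 8 ≥ k for k ≥ 1, this is ≤ 21/(k) = 21/k.
So |(-3k - 3)/(k + 8) + 3| < ε whenever k > 21/ε.
Take N_0 = 21/ε. If k > N_0 then |(-3k - 3)/(k + 8) + 3| ≤ 21/k < ε.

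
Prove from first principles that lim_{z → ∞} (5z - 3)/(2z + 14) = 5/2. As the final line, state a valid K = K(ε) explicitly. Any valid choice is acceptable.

K = 19/ε

Fix ε > 0. We seek K > 0 such that z > K implies |(5z - 3)/(2z + 14) − (5/2)| < ε.
(5z - 3)/(2z + 14) − (5/2) = (2(5z - 3) − 5(2z + 14)) / (2(2z + 14)) = -76/(2(2z + 14)).
For z > 0 we have 2z + 14 > 2z, so |(5z - 3)/(2z + 14) − (5/2)| = 76/(2(2z + 14)) < 76/(2·2z) = 19/z.
Thus |(5z - 3)/(2z + 14) − (5/2)| < ε whenever z > 19/ε.
Take K = 19/ε. If z > K then |(5z - 3)/(2z + 14) − (5/2)| < 19/z < ε.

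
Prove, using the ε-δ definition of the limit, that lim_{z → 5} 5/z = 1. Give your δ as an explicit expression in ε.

Suppose ε > 0. We seek δ > 0 such that 0 < |z − 5| < δ implies |5/z − 1| < ε.
|5/z − 1| = 5·|5 − z|/(5·|z|) = 5|z − 5|/(5|z|).
Require δ ≤ 5/2 so that |z| > 5 − 5/2 = 5/2, hence 5|z| > 25/2.
Then |5/z − 1| < 5|z − 5|/(25/2), which is < ε when |z − 5| < (5/2)ε.
Take δ = min(5/2, (5/2)ε). Then 0 < |z − 5| < δ gives both |z − 5| < 5/2 and |z − 5| < (5/2)ε, so |5/z − 1| < ε.

δ = min(5/2, (5/2)ε)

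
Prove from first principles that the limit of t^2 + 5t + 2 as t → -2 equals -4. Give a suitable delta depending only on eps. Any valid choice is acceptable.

Let eps > 0. We want delta > 0 such that 0 < |t + 2| < delta implies |(t^2 + 5t + 2) + 4| < eps.
(t^2 + 5t + 2) + 4 = t^2 + 5t + 6 = (t + 2)(t + 3).
So |(t^2 + 5t + 2) + 4| = |t + 2|·|t + 3|.
Require delta ≤ 1. Then |t + 2| < 1 gives |t| < 3, and by the triangle inequality |t + 3| ≤ 3 + 3 = 6.
Hence |(t^2 + 5t + 2) + 4| ≤ 6|t + 2| < eps provided |t + 2| < eps/6.
Take delta = min(1, eps/6). Then 0 < |t + 2| < delta gives both |t + 2| < 1 and |t + 2| < eps/6, so |(t^2 + 5t + 2) + 4| < eps.

delta = min(1, eps/6)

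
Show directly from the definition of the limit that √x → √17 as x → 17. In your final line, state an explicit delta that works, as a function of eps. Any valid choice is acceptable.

Let eps > 0. We want delta > 0 such that 0 < |x − 17| < delta implies |√x − √17| < eps.
Rationalise: √x − √17 = (x − 17)/(√x + √17), so |√x − √17| = |x − 17|/(√x + √17).
Restrict delta ≤ 17 so that |x − 17| < 17 forces x > 0, and then √x + √17 > √17.
Hence |√x − √17| < |x − 17|/√17, which is < eps once |x − 17| < √17·eps.
Take delta = min(17, √17·eps). If 0 < |x − 17| < delta then x > 0 and |√x − √17| < |x − 17|/√17 < eps.

delta = min(17, √17·eps)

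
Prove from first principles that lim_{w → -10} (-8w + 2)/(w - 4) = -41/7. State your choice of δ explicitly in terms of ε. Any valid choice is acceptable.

Fix ε > 0. We want δ > 0 with 0 < |w + 10| < δ ⇒ |(-8w + 2)/(w - 4) + 41/7| < ε.
Combining over a common denominator, (-8w + 2)/(w - 4) + 41/7 = [(-8w + 2)·(-14) − 82·(w - 4)] / [(-14)·(w - 4)] = 30(w + 10) / ((-14)(w - 4)).
So |(-8w + 2)/(w - 4) + 41/7| = 30|w + 10| / (14·|w − 4|).
Restrict δ ≤ 7. Then |w + 10| < 7 gives |w − 4| = |(w + 10) + (-14)| ≥ 14 − 7 = 7.
Hence |(-8w + 2)/(w - 4) + 41/7| < 30|w + 10|/(14·7) = (15/49)|w + 10|, which is < ε once |w + 10| < (49/15)ε.
Take δ = min(7, (49/15)ε). Then 0 < |w + 10| < δ forces both bounds, so |(-8w + 2)/(w - 4) + 41/7| < ε.

δ = min(7, (49/15)ε)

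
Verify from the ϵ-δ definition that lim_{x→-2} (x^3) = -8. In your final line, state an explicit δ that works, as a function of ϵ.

δ = min(2, ϵ/28)

Fix ϵ > 0. We seek δ > 0 with 0 < |x + 2| < δ ⇒ |x^3 + 8| < ϵ.
Factor: x^3 + 8 = (x + 2)(x^2 - 2x + 4), so |x^3 + 8| = |x + 2|·|x^2 - 2x + 4|.
Restrict δ ≤ 2. Then |x + 2| < 2 gives |x| < 4, so by the triangle inequality |x^2 - 2x + 4| ≤ 4^2 + 2·4 + 4 = 28.
Hence |x^3 + 8| ≤ 28|x + 2|, which is < ϵ once |x + 2| < ϵ/28.
Take δ = min(2, ϵ/28). If 0 < |x + 2| < δ then both bounds hold and |x^3 + 8| ≤ 28|x + 2| < 28·(ϵ/28) = ϵ.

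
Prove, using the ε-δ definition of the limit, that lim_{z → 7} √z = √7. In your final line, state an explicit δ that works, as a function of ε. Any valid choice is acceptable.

Let ε > 0. We want δ > 0 such that 0 < |z − 7| < δ implies |√z − √7| < ε.
Rationalise: √z − √7 = (z − 7)/(√z + √7), so |√z − √7| = |z − 7|/(√z + √7).
Restrict δ ≤ 7 so that |z − 7| < 7 forces z > 0, and then √z + √7 > √7.
Hence |√z − √7| < |z − 7|/√7, which is < ε once |z − 7| < √7·ε.
Take δ = min(7, √7·ε). If 0 < |z − 7| < δ then z > 0 and |√z − √7| < |z − 7|/√7 < ε.

δ = min(7, √7·ε)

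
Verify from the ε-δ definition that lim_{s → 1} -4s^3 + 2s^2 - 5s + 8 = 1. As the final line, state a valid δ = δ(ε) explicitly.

Fix ε > 0. We want δ > 0 such that 0 < |s − 1| < δ implies |(-4s^3 + 2s^2 - 5s + 8) − 1| < ε.
(-4s^3 + 2s^2 - 5s + 8) − 1 = -4s^3 + 2s^2 - 5s + 7 = (s − 1)(-4s^2 - 2s - 7).
So |(-4s^3 + 2s^2 - 5s + 8) − 1| = |s − 1|·|-4s^2 - 2s - 7|.
Require δ ≤ 1. Then |s − 1| < 1 gives |s| < 2, and by the triangle inequality |-4s^2 - 2s - 7| ≤ 4·2^2 + 2·2 + 7 = 27.
Hence |(-4s^3 + 2s^2 - 5s + 8) − 1| ≤ 27|s − 1| < ε provided |s − 1| < ε/27.
Take δ = min(1, ε/27). Then 0 < |s − 1| < δ gives both |s − 1| < 1 and |s − 1| < ε/27, so |(-4s^3 + 2s^2 - 5s + 8) − 1| < ε.

δ = min(1, ε/27)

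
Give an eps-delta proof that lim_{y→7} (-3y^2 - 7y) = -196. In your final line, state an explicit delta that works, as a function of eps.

Let eps > 0 be given. We want delta > 0 such that 0 < |y − 7| < delta implies |(-3y^2 - 7y) + 196| < eps.
(-3y^2 - 7y) + 196 = -3y^2 - 7y + 196 = (y − 7)(-3y - 28).
So |(-3y^2 - 7y) + 196| = |y − 7|·|-3y - 28|.
Require delta ≤ 1. Then |y − 7| < 1 gives |y| < 8, and by the triangle inequality |-3y - 28| ≤ 3·8 + 28 = 52.
Hence |(-3y^2 - 7y) + 196| ≤ 52|y − 7| < eps provided |y − 7| < eps/52.
Take delta = min(1, eps/52). Then 0 < |y − 7| < delta gives both |y − 7| < 1 and |y − 7| < eps/52, so |(-3y^2 - 7y) + 196| < eps.

delta = min(1, eps/52)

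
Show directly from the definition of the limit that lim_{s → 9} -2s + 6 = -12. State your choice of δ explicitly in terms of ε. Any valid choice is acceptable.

δ = ε/2

Let ε > 0 be given. We need δ > 0 so that 0 < |s − 9| < δ implies |(-2s + 6) + 12| < ε.
|(-2s + 6) + 12| = |-2s + 18| = 2|s − 9|.
So 2|s − 9| < ε exactly when |s − 9| < ε/2.
Take δ = ε/2. If 0 < |s − 9| < δ then |(-2s + 6) + 12| = 2|s − 9| < 2·(ε/2) = ε.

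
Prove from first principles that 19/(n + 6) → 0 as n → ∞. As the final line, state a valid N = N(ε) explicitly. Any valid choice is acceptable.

Let ε > 0 be given. For n ≥ 1, |19/(n + 6) − 0| = 19/(n + 6) ≤ 19/n.
We need 19/n < ε, i.e. n > 19/ε.
Take N = 19/ε. If n > N then |19/(n + 6)| ≤ 19/n < ε.

N = 19/ε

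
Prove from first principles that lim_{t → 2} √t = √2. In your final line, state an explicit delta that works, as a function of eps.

delta = min(2, √2·eps)

Let eps > 0 be given. We want delta > 0 such that 0 < |t − 2| < delta implies |√t − √2| < eps.
Multiplying by the conjugate, |√t − √2| = |t − 2|/(√t + √2).
Restrict delta ≤ 2 so that |t − 2| < 2 forces t > 0, and then √t + √2 > √2.
Hence |√t − √2| < |t − 2|/√2, which is < eps once |t − 2| < √2·eps.
Take delta = min(2, √2·eps). If 0 < |t − 2| < delta then t > 0 and |√t − √2| < |t − 2|/√2 < eps.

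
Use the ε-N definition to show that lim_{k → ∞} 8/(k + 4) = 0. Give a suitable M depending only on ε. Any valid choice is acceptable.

M = 8/ε

Fix ε > 0. For k ≥ 1, |8/(k + 4) − 0| = 8/(k + 4) ≤ 8/k.
We need 8/k < ε, i.e. k > 8/ε.
Take M = 8/ε. If k > M then |8/(k + 4)| ≤ 8/k < ε.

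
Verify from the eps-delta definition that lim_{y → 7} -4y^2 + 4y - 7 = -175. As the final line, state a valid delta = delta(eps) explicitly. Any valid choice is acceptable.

Suppose eps > 0. We want delta > 0 such that 0 < |y − 7| < delta implies |(-4y^2 + 4y - 7) + 175| < eps.
(-4y^2 + 4y - 7) + 175 = -4y^2 + 4y + 168 = (y − 7)(-4y - 24).
So |(-4y^2 + 4y - 7) + 175| = |y − 7|·|-4y - 24|.
Require delta ≤ 1. Then |y − 7| < 1 gives |y| < 8, and by the triangle inequality |-4y - 24| ≤ 4·8 + 24 = 56.
Hence |(-4y^2 + 4y - 7) + 175| ≤ 56|y − 7| < eps provided |y − 7| < eps/56.
Choosing delta = min(1, eps/56) ensures both conditions, hence |(-4y^2 + 4y - 7) + 175| < eps.

delta = min(1, eps/56)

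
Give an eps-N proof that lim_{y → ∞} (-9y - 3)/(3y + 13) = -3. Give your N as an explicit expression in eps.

N = 12/eps

Suppose eps > 0. We seek N > 0 such that y > N implies |(-9y - 3)/(3y + 13) + 3| < eps.
(-9y - 3)/(3y + 13) + 3 = (3(-9y - 3) − (-9)(3y + 13)) / (3(3y + 13)) = 108/(3(3y + 13)).
For y > 0 we have 3y + 13 > 3y, so |(-9y - 3)/(3y + 13) + 3| = 108/(3(3y + 13)) < 108/(3·3y) = 12/y.
Thus |(-9y - 3)/(3y + 13) + 3| < eps whenever y > 12/eps.
Take N = 12/eps. If y > N then |(-9y - 3)/(3y + 13) + 3| < 12/y < eps.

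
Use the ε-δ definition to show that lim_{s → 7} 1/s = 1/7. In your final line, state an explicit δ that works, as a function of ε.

δ = min(7/2, (49/2)ε)

Suppose ε > 0. We seek δ > 0 such that 0 < |s − 7| < δ implies |1/s − (1/7)| < ε.
|1/s − (1/7)| = |7 − s|/(7·|s|) = |s − 7|/(7|s|).
Restrict δ ≤ 7/2. Then |s − 7| < 7/2 gives |s| > 7/2, so 7|s| > 49/2.
Then |1/s − (1/7)| < |s − 7|/(49/2), which is < ε when |s − 7| < (49/2)ε.
Take δ = min(7/2, (49/2)ε). Then 0 < |s − 7| < δ gives both |s − 7| < 7/2 and |s − 7| < (49/2)ε, so |1/s − (1/7)| < ε.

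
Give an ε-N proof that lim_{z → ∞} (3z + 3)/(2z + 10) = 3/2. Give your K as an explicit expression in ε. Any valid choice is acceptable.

K = 6/ε

Suppose ε > 0. We seek K > 0 such that z > K implies |(3z + 3)/(2z + 10) − (3/2)| < ε.
(3z + 3)/(2z + 10) − (3/2) = (2(3z + 3) − 3(2z + 10)) / (2(2z + 10)) = -24/(2(2z + 10)).
For z > 0 we have 2z + 10 > 2z, so |(3z + 3)/(2z + 10) − (3/2)| = 24/(2(2z + 10)) < 24/(2·2z) = 6/z.
Thus |(3z + 3)/(2z + 10) − (3/2)| < ε whenever z > 6/ε.
Take K = 6/ε. If z > K then |(3z + 3)/(2z + 10) − (3/2)| < 6/z < ε.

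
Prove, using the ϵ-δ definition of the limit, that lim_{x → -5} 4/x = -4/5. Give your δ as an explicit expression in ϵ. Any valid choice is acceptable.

Fix ϵ > 0. We seek δ > 0 such that 0 < |x + 5| < δ implies |4/x + 4/5| < ϵ.
|4/x + 4/5| = 4·|-5 − x|/(5·|x|) = 4|x + 5|/(5|x|).
Restrict δ ≤ 5/2. Then |x + 5| < 5/2 gives |x| > 5/2, so 5|x| > 25/2.
Then |4/x + 4/5| < 4|x + 5|/(25/2), which is < ϵ when |x + 5| < (25/8)ϵ.
Take δ = min(5/2, (25/8)ϵ). Then 0 < |x + 5| < δ gives both |x + 5| < 5/2 and |x + 5| < (25/8)ϵ, so |4/x + 4/5| < ϵ.

δ = min(5/2, (25/8)ϵ)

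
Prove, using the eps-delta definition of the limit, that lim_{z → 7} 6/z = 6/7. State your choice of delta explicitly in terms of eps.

Let eps > 0 be given. We seek delta > 0 such that 0 < |z − 7| < delta implies |6/z − (6/7)| < eps.
|6/z − (6/7)| = 6·|7 − z|/(7·|z|) = 6|z − 7|/(7|z|).
Require delta ≤ 7/2 so that |z| > 7 − 7/2 = 7/2, hence 7|z| > 49/2.
Then |6/z − (6/7)| < 6|z − 7|/(49/2), which is < eps when |z − 7| < (49/12)eps.
Take delta = min(7/2, (49/12)eps). Then 0 < |z − 7| < delta gives both |z − 7| < 7/2 and |z − 7| < (49/12)eps, so |6/z − (6/7)| < eps.

delta = min(7/2, (49/12)eps)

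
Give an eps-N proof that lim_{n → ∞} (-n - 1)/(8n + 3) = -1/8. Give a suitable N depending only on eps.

Fix eps > 0. For n ≥ 1, |(-n - 1)/(8n + 3) + 1/8| = |-5|/(8(8n + 3)) = 5/(8(8n + 3)).
Since 8n + 3 ≥ 8n for n ≥ 1, this is ≤ 5/(8·8n) = (5/64)/n.
So |(-n - 1)/(8n + 3) + 1/8| < eps whenever n > (5/64)/eps.
Take N = (5/64)/eps. If n > N then |(-n - 1)/(8n + 3) + 1/8| ≤ (5/64)/n < eps.

N = (5/64)/eps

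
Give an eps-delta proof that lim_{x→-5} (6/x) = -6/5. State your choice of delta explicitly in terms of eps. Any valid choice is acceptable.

delta = min(5/2, (25/12)eps)

Let eps > 0 be given. We seek delta > 0 such that 0 < |x + 5| < delta implies |6/x + 6/5| < eps.
|6/x + 6/5| = 6·|-5 − x|/(5·|x|) = 6|x + 5|/(5|x|).
Require delta ≤ 5/2 so that |x| > 5 − 5/2 = 5/2, hence 5|x| > 25/2.
Then |6/x + 6/5| < 6|x + 5|/(25/2), which is < eps when |x + 5| < (25/12)eps.
Take delta = min(5/2, (25/12)eps). Then 0 < |x + 5| < delta gives both |x + 5| < 5/2 and |x + 5| < (25/12)eps, so |6/x + 6/5| < eps.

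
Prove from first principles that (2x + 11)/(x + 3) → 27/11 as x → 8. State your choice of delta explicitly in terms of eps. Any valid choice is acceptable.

Let eps > 0. We want delta > 0 with 0 < |x − 8| < delta ⇒ |(2x + 11)/(x + 3) − (27/11)| < eps.
Combining over a common denominator, (2x + 11)/(x + 3) − (27/11) = [(2x + 11)·11 − 27·(x + 3)] / [11·(x + 3)] = -5(x − 8) / (11(x + 3)).
So |(2x + 11)/(x + 3) − (27/11)| = 5|x − 8| / (11·|x + 3|).
Restrict delta ≤ 11/2. Then |x − 8| < 11/2 gives |x + 3| = |(x − 8) + 11| ≥ 11 − 11/2 = 11/2.
Hence |(2x + 11)/(x + 3) − (27/11)| < 5|x − 8|/(11·(11/2)) = (10/121)|x − 8|, which is < eps once |x − 8| < (121/10)eps.
Take delta = min(11/2, (121/10)eps). Then 0 < |x − 8| < delta forces both bounds, so |(2x + 11)/(x + 3) − (27/11)| < eps.

delta = min(11/2, (121/10)eps)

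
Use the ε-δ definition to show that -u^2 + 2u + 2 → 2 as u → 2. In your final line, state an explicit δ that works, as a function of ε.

Let ε > 0. We want δ > 0 such that 0 < |u − 2| < δ implies |(-u^2 + 2u + 2) − 2| < ε.
(-u^2 + 2u + 2) − 2 = -u^2 + 2u = (u − 2)(-u).
So |(-u^2 + 2u + 2) − 2| = |u − 2|·|-u|.
Require δ ≤ 1. Then |u − 2| < 1 gives |u| < 3, and by the triangle inequality |-u| ≤ 3 = 3.
Hence |(-u^2 + 2u + 2) − 2| ≤ 3|u − 2| < ε provided |u − 2| < ε/3.
Choosing δ = min(1, ε/3) ensures both conditions, hence |(-u^2 + 2u + 2) − 2| < ε.

δ = min(1, ε/3)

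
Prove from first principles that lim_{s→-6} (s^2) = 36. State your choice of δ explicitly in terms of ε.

Let ε > 0 be given. We seek δ > 0 with 0 < |s + 6| < δ ⇒ |s^2 − 36| < ε.
Factor: s^2 − 36 = (s + 6)(s - 6), so |s^2 − 36| = |s + 6|·|s - 6|.
Restrict δ ≤ 1. Then |s + 6| < 1 gives |s| < 7, so by the triangle inequality |s - 6| ≤ 7 + 6 = 13.
Hence |s^2 − 36| ≤ 13|s + 6|, which is < ε once |s + 6| < ε/13.
Take δ = min(1, ε/13). If 0 < |s + 6| < δ then both bounds hold and |s^2 − 36| ≤ 13|s + 6| < 13·(ε/13) = ε.

δ = min(1, ε/13)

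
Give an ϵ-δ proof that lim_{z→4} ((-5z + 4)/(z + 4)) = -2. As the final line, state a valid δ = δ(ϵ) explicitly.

Let ϵ > 0 be given. We want δ > 0 with 0 < |z − 4| < δ ⇒ |(-5z + 4)/(z + 4) + 2| < ϵ.
Combining over a common denominator, (-5z + 4)/(z + 4) + 2 = [(-5z + 4)·8 − (-16)·(z + 4)] / [8·(z + 4)] = -24(z − 4) / (8(z + 4)).
So |(-5z + 4)/(z + 4) + 2| = 24|z − 4| / (8·|z + 4|).
Require δ ≤ 4, so |z + 4| ≥ |8| − |z − 4| > 8 − 4 = 4.
Hence |(-5z + 4)/(z + 4) + 2| < 24|z − 4|/(8·4) = (3/4)|z − 4|, which is < ϵ once |z − 4| < (4/3)ϵ.
Take δ = min(4, (4/3)ϵ). Then 0 < |z − 4| < δ forces both bounds, so |(-5z + 4)/(z + 4) + 2| < ϵ.

δ = min(4, (4/3)ϵ)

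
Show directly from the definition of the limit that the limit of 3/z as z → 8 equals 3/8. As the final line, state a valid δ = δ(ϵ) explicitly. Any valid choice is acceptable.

Fix ϵ > 0. We seek δ > 0 such that 0 < |z − 8| < δ implies |3/z − (3/8)| < ϵ.
|3/z − (3/8)| = 3·|8 − z|/(8·|z|) = 3|z − 8|/(8|z|).
Require δ ≤ 4 so that |z| > 8 − 4 = 4, hence 8|z| > 32.
Then |3/z − (3/8)| < 3|z − 8|/32, which is < ϵ when |z − 8| < (32/3)ϵ.
Take δ = min(4, (32/3)ϵ). Then 0 < |z − 8| < δ gives both |z − 8| < 4 and |z − 8| < (32/3)ϵ, so |3/z − (3/8)| < ϵ.

δ = min(4, (32/3)ϵ)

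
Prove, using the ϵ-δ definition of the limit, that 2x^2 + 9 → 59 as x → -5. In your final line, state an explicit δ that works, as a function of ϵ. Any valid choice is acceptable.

δ = min(1, ϵ/22)

Suppose ϵ > 0. We want δ > 0 such that 0 < |x + 5| < δ implies |(2x^2 + 9) − 59| < ϵ.
(2x^2 + 9) − 59 = 2x^2 - 50 = (x + 5)(2x - 10).
So |(2x^2 + 9) − 59| = |x + 5|·|2x - 10|.
Require δ ≤ 1. Then |x + 5| < 1 gives |x| < 6, and by the triangle inequality |2x - 10| ≤ 2·6 + 10 = 22.
Hence |(2x^2 + 9) − 59| ≤ 22|x + 5| < ϵ provided |x + 5| < ϵ/22.
Choosing δ = min(1, ϵ/22) ensures both conditions, hence |(2x^2 + 9) − 59| < ϵ.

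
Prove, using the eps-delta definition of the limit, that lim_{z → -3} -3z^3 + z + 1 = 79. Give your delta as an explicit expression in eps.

Let eps > 0. We want delta > 0 such that 0 < |z + 3| < delta implies |(-3z^3 + z + 1) − 79| < eps.
(-3z^3 + z + 1) − 79 = -3z^3 + z - 78 = (z + 3)(-3z^2 + 9z - 26).
So |(-3z^3 + z + 1) − 79| = |z + 3|·|-3z^2 + 9z - 26|.
Assume first that |z + 3| < 1, so |z| < 4. Then |-3z^2 + 9z - 26| ≤ 3·4^2 + 9·4 + 26 = 110.
Hence |(-3z^3 + z + 1) − 79| ≤ 110|z + 3| < eps provided |z + 3| < eps/110.
Choosing delta = min(1, eps/110) ensures both conditions, hence |(-3z^3 + z + 1) − 79| < eps.

delta = min(1, eps/110)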